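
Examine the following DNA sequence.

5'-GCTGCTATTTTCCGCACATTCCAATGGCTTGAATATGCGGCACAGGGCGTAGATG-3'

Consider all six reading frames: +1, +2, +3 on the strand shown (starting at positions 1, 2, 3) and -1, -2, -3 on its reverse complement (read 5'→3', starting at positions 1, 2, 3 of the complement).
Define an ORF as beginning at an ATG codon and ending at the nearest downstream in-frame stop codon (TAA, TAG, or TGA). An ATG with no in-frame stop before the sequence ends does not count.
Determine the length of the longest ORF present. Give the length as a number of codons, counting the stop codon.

Reverse complement (5'→3'): CATCTACGCCCTGTGCCGCATATTCAAGCCATTGGAATGTGCGGAAAATAGCAGC
Frame +1: GCT GCT ATT TTC CGC ACA TTC CAA TGG CTT GAA TAT GCG GCA CAG GGC GTA GAT — no ATG→stop ORF.
Frame +2: CTG CTA TTT TCC GCA CAT TCC AAT GGC TTG AAT ATG CGG CAC AGG GCG TAG ATG — ATG at 35, stop TAG at 50 → 18 nt.
Frame +3: TGC TAT TTT CCG CAC ATT CCA ATG GCT TGA ATA TGC GGC ACA GGG CGT AGA — ATG at 24, stop TGA at 30 → 9 nt.
Frame -1: CAT CTA CGC CCT GTG CCG CAT ATT CAA GCC ATT GGA ATG TGC GGA AAA TAG CAG — ATG at 37, stop TAG at 49 → 15 nt.
Frame -2: ATC TAC GCC CTG TGC CGC ATA TTC AAG CCA TTG GAA TGT GCG GAA AAT AGC AGC — no ATG→stop ORF.
Frame -3: TCT ACG CCC TGT GCC GCA TAT TCA AGC CAT TGG AAT GTG CGG AAA ATA GCA — no ATG→stop ORF.
Longest: frame +2, positions 35–52, 18 nt = 6 codons = 5 aa. → 6 codons.

6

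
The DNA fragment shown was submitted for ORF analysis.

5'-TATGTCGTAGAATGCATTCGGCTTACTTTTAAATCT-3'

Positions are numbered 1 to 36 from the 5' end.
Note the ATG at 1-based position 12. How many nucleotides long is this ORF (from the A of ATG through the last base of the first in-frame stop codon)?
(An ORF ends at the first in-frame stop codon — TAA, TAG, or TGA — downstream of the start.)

21

Codons from position 12: ATG (12–14), CAT (15–17), TCG (18–20), GCT (21–23), TAC (24–26), TTT (27–29), TAA (30–32).
TAA is the first in-frame stop; ORF spans 12–32, 21 nucleotides.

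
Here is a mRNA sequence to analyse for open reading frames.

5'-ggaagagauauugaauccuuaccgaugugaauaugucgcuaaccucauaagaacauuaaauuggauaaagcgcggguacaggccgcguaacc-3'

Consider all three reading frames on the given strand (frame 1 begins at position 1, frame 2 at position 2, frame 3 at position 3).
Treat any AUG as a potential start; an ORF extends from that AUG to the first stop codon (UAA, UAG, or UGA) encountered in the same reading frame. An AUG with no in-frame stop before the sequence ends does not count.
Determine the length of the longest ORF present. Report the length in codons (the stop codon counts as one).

6

Frame 1: GGA AGA GAU AUU GAA UCC UUA CCG AUG UGA AUA UGU CGC UAA CCU CAU AAG AAC AUU AAA UUG GAU AAA GCG CGG GUA CAG GCC GCG UAA — AUG at 25, stop UGA at 28 → 6 nt.
Frame 2: GAA GAG AUA UUG AAU CCU UAC CGA UGU GAA UAU GUC GCU AAC CUC AUA AGA ACA UUA AAU UGG AUA AAG CGC GGG UAC AGG CCG CGU AAC — no AUG→stop ORF.
Frame 3: AAG AGA UAU UGA AUC CUU ACC GAU GUG AAU AUG UCG CUA ACC UCA UAA GAA CAU UAA AUU GGA UAA AGC GCG GGU ACA GGC CGC GUA ACC — AUG at 33, stop UAA at 48 → 18 nt.
Longest: frame 3, positions 33–50, 18 nt = 6 codons = 5 aa. → 6 codons.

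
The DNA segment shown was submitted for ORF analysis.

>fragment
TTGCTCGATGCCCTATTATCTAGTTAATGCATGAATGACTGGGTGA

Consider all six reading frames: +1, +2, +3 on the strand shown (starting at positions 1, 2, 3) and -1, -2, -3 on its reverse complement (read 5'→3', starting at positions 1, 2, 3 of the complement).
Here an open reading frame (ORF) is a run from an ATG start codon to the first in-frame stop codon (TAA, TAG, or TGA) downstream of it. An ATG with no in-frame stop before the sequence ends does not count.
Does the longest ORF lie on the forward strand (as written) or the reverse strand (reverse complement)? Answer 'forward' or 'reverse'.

forward

Reverse complement (5'→3'): TCACCCAGTCATTCATGCATTAACTAGATAATAGGGCATCGAGCAA
Frame +1: TTG CTC GAT GCC CTA TTA TCT AGT TAA TGC ATG AAT GAC TGG GTG — no ATG→stop ORF.
Frame +2: TGC TCG ATG CCC TAT TAT CTA GTT AAT GCA TGA ATG ACT GGG TGA — ATG at 8, stop TGA at 32 → 27 nt; ATG at 35, stop TGA at 44 → 12 nt.
Frame +3: GCT CGA TGC CCT ATT ATC TAG TTA ATG CAT GAA TGA CTG GGT — ATG at 27, stop TGA at 36 → 12 nt.
Frame -1: TCA CCC AGT CAT TCA TGC ATT AAC TAG ATA ATA GGG CAT CGA GCA — no ATG→stop ORF.
Frame -2: CAC CCA GTC ATT CAT GCA TTA ACT AGA TAA TAG GGC ATC GAG CAA — no ATG→stop ORF.
Frame -3: ACC CAG TCA TTC ATG CAT TAA CTA GAT AAT AGG GCA TCG AGC — ATG at 15, stop TAA at 21 → 9 nt.
Forward-strand max 27 nt; reverse-strand max 9 nt. The forward strand has the longer ORF.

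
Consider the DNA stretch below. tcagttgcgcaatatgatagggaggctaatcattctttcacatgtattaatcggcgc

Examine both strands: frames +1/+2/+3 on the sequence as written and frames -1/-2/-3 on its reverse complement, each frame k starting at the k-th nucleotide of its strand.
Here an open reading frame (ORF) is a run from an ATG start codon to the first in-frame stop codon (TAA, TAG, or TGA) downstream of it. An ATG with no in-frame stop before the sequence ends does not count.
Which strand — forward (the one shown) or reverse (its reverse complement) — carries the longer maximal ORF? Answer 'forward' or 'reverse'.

Reverse complement (5'→3'): GCGCCGATTAATACATGTGAAAGAATGATTAGCCTCCCTATCATATTGCGCAACTGA
Frame +1: TCA GTT GCG CAA TAT GAT AGG GAG GCT AAT CAT TCT TTC ACA TGT ATT AAT CGG CGC — no ATG→stop ORF.
Frame +2: CAG TTG CGC AAT ATG ATA GGG AGG CTA ATC ATT CTT TCA CAT GTA TTA ATC GGC — no ATG→stop ORF.
Frame +3: AGT TGC GCA ATA TGA TAG GGA GGC TAA TCA TTC TTT CAC ATG TAT TAA TCG GCG — ATG at 42, stop TAA at 48 → 9 nt.
Frame -1: GCG CCG ATT AAT ACA TGT GAA AGA ATG ATT AGC CTC CCT ATC ATA TTG CGC AAC TGA — ATG at 25, stop TGA at 55 → 33 nt.
Frame -2: CGC CGA TTA ATA CAT GTG AAA GAA TGA TTA GCC TCC CTA TCA TAT TGC GCA ACT — no ATG→stop ORF.
Frame -3: GCC GAT TAA TAC ATG TGA AAG AAT GAT TAG CCT CCC TAT CAT ATT GCG CAA CTG — ATG at 15, stop TGA at 18 → 6 nt.
Forward-strand max 9 nt; reverse-strand max 33 nt. The reverse strand has the longer ORF.

reverse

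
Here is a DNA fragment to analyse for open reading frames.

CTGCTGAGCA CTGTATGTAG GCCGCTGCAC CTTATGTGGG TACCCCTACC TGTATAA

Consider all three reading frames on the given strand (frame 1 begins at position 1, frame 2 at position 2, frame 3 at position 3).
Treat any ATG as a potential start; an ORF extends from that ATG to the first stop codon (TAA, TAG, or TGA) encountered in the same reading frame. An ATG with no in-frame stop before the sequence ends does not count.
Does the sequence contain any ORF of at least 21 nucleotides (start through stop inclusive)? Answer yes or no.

Frame 1: CTG CTG AGC ACT GTA TGT AGG CCG CTG CAC CTT ATG TGG GTA CCC CTA CCT GTA TAA — ATG at 34, stop TAA at 55 → 24 nt.
Frame 2: TGC TGA GCA CTG TAT GTA GGC CGC TGC ACC TTA TGT GGG TAC CCC TAC CTG TAT — no ATG→stop ORF.
Frame 3: GCT GAG CAC TGT ATG TAG GCC GCT GCA CCT TAT GTG GGT ACC CCT ACC TGT ATA — ATG at 15, stop TAG at 18 → 6 nt.
Frame 1 has an ORF of 24 nucleotides (positions 34–57) ≥ 21, so yes.

yes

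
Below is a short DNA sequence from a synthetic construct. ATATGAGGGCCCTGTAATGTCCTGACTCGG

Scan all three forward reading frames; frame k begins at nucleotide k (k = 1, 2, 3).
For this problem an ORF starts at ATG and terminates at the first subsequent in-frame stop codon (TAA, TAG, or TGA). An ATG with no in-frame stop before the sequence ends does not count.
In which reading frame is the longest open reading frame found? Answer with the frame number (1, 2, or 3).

Frame 1: ATA TGA GGG CCC TGT AAT GTC CTG ACT CGG — no ATG→stop ORF.
Frame 2: TAT GAG GGC CCT GTA ATG TCC TGA CTC — ATG at 17, stop TGA at 23 → 9 nt.
Frame 3: ATG AGG GCC CTG TAA TGT CCT GAC TCG — ATG at 3, stop TAA at 15 → 15 nt.
Longest ORF is 15 nt in frame 3 (positions 3–17).

3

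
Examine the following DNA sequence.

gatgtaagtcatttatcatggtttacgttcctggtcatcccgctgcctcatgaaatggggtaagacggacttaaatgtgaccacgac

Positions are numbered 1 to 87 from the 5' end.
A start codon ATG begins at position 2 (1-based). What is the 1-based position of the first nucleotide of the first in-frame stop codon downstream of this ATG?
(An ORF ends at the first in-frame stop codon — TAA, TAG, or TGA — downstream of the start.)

Codons from position 2: ATG (2–4), TAA (5–7).
TAA is a stop codon; it begins at position 5.

5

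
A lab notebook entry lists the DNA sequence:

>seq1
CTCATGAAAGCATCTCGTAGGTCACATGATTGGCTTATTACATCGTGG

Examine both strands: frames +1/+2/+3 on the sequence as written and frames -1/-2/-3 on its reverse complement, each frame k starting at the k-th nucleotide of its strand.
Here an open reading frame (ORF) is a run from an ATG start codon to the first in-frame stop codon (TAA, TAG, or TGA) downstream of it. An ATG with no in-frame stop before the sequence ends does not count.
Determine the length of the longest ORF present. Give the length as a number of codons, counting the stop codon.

Reverse complement (5'→3'): CCACGATGTAATAAGCCAATCATGTGACCTACGAGATGCTTTCATGAG
Frame +1: CTC ATG AAA GCA TCT CGT AGG TCA CAT GAT TGG CTT ATT ACA TCG TGG — no ATG→stop ORF.
Frame +2: TCA TGA AAG CAT CTC GTA GGT CAC ATG ATT GGC TTA TTA CAT CGT — no ATG→stop ORF.
Frame +3: CAT GAA AGC ATC TCG TAG GTC ACA TGA TTG GCT TAT TAC ATC GTG — no ATG→stop ORF.
Frame -1: CCA CGA TGT AAT AAG CCA ATC ATG TGA CCT ACG AGA TGC TTT CAT GAG — ATG at 22, stop TGA at 25 → 6 nt.
Frame -2: CAC GAT GTA ATA AGC CAA TCA TGT GAC CTA CGA GAT GCT TTC ATG — no ATG→stop ORF.
Frame -3: ACG ATG TAA TAA GCC AAT CAT GTG ACC TAC GAG ATG CTT TCA TGA — ATG at 6, stop TAA at 9 → 6 nt; ATG at 36, stop TGA at 45 → 12 nt.
Longest: frame -3, positions 36–47, 12 nt = 4 codons = 3 aa. → 4 codons.

4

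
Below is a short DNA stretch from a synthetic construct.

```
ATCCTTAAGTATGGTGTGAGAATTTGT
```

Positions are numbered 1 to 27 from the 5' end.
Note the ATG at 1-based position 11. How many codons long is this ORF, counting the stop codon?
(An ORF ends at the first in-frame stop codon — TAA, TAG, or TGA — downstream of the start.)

3

Codons from position 11: ATG (11–13), GTG (14–16), TGA (17–19).
TGA is the first in-frame stop; that's 3 codons including the stop.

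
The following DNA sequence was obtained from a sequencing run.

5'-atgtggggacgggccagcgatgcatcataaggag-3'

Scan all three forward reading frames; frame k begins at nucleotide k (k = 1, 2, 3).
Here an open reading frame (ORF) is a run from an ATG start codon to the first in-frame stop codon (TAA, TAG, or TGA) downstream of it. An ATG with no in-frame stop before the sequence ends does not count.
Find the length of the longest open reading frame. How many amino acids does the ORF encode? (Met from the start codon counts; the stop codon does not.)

9

Frame 1: ATG TGG GGA CGG GCC AGC GAT GCA TCA TAA GGA — ATG at 1, stop TAA at 28 → 30 nt.
Frame 2: TGT GGG GAC GGG CCA GCG ATG CAT CAT AAG GAG — no ATG→stop ORF.
Frame 3: GTG GGG ACG GGC CAG CGA TGC ATC ATA AGG — no ATG→stop ORF.
Longest: frame 1, positions 1–30, 30 nt = 10 codons = 9 aa. → 9 amino acids.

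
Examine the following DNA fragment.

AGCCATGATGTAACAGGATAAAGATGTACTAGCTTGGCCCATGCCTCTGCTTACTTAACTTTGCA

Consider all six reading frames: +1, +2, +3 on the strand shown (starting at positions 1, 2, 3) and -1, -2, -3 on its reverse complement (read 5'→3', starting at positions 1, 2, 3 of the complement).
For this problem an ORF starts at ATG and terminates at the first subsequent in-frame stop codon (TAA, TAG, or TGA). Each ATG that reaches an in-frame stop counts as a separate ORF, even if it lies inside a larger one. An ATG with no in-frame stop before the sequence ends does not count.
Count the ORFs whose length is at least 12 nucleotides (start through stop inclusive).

1

Reverse complement (5'→3'): TGCAAAGTTAAGTAAGCAGAGGCATGGGCCAAGCTAGTACATCTTTATCCTGTTACATCATGGCT
Frame +1: AGC CAT GAT GTA ACA GGA TAA AGA TGT ACT AGC TTG GCC CAT GCC TCT GCT TAC TTA ACT TTG — no ATG→stop ORF.
Frame +2: GCC ATG ATG TAA CAG GAT AAA GAT GTA CTA GCT TGG CCC ATG CCT CTG CTT ACT TAA CTT TGC — ATG at 5, stop TAA at 11 → 9 nt; ATG at 8, stop TAA at 11 → 6 nt; ATG at 41, stop TAA at 56 → 18 nt.
Frame +3: CCA TGA TGT AAC AGG ATA AAG ATG TAC TAG CTT GGC CCA TGC CTC TGC TTA CTT AAC TTT GCA — ATG at 24, stop TAG at 30 → 9 nt.
Frame -1: TGC AAA GTT AAG TAA GCA GAG GCA TGG GCC AAG CTA GTA CAT CTT TAT CCT GTT ACA TCA TGG — no ATG→stop ORF.
Frame -2: GCA AAG TTA AGT AAG CAG AGG CAT GGG CCA AGC TAG TAC ATC TTT ATC CTG TTA CAT CAT GGC — no ATG→stop ORF.
Frame -3: CAA AGT TAA GTA AGC AGA GGC ATG GGC CAA GCT AGT ACA TCT TTA TCC TGT TAC ATC ATG GCT — no ATG→stop ORF.
ORFs ≥ 12 nucleotides: frame +2 41–58 (18 nucleotides). Count = 1.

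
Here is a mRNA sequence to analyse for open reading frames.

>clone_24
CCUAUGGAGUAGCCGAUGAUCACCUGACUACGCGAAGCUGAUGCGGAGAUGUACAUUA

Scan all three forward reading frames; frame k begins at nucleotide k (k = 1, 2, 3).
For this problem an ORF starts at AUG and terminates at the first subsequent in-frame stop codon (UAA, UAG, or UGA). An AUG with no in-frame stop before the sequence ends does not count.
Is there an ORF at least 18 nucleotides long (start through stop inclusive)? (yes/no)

no

Frame 1: CCU AUG GAG UAG CCG AUG AUC ACC UGA CUA CGC GAA GCU GAU GCG GAG AUG UAC AUU — AUG at 4, stop UAG at 10 → 9 nt; AUG at 16, stop UGA at 25 → 12 nt.
Frame 2: CUA UGG AGU AGC CGA UGA UCA CCU GAC UAC GCG AAG CUG AUG CGG AGA UGU ACA UUA — no AUG→stop ORF.
Frame 3: UAU GGA GUA GCC GAU GAU CAC CUG ACU ACG CGA AGC UGA UGC GGA GAU GUA CAU — no AUG→stop ORF.
Largest ORF found is 12 nucleotides < 18, so no.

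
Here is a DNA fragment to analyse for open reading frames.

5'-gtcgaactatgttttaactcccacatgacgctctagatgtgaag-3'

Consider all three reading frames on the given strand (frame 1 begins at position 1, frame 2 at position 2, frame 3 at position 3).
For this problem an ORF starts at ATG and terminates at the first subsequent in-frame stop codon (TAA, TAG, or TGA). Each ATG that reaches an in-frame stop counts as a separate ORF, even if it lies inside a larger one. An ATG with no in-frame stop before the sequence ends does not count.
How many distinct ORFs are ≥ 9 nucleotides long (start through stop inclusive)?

2

Frame 1: GTC GAA CTA TGT TTT AAC TCC CAC ATG ACG CTC TAG ATG TGA — ATG at 25, stop TAG at 34 → 12 nt; ATG at 37, stop TGA at 40 → 6 nt.
Frame 2: TCG AAC TAT GTT TTA ACT CCC ACA TGA CGC TCT AGA TGT GAA — no ATG→stop ORF.
Frame 3: CGA ACT ATG TTT TAA CTC CCA CAT GAC GCT CTA GAT GTG AAG — ATG at 9, stop TAA at 15 → 9 nt.
ORFs ≥ 9 nucleotides: frame 1 25–36 (12 nucleotides), frame 3 9–17 (9 nucleotides). Count = 2.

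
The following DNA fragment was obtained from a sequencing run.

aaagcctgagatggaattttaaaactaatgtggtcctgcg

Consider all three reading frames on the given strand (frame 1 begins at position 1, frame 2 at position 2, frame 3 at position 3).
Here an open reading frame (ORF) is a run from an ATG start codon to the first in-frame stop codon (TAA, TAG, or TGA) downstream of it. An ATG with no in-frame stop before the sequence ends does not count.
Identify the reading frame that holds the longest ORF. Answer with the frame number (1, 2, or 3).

2

Frame 1: AAA GCC TGA GAT GGA ATT TTA AAA CTA ATG TGG TCC TGC — no ATG→stop ORF.
Frame 2: AAG CCT GAG ATG GAA TTT TAA AAC TAA TGT GGT CCT GCG — ATG at 11, stop TAA at 20 → 12 nt.
Frame 3: AGC CTG AGA TGG AAT TTT AAA ACT AAT GTG GTC CTG — no ATG→stop ORF.
Longest ORF is 12 nt in frame 2 (positions 11–22).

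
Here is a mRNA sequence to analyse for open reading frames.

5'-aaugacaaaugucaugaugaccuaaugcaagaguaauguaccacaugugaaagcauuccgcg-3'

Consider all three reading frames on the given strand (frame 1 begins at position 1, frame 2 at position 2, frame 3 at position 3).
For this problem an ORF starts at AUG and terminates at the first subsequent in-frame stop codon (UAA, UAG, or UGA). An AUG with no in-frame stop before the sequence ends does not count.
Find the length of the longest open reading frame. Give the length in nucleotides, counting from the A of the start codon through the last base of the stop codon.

24

Frame 1: AAU GAC AAA UGU CAU GAU GAC CUA AUG CAA GAG UAA UGU ACC ACA UGU GAA AGC AUU CCG — AUG at 25, stop UAA at 34 → 12 nt.
Frame 2: AUG ACA AAU GUC AUG AUG ACC UAA UGC AAG AGU AAU GUA CCA CAU GUG AAA GCA UUC CGC — AUG at 2, stop UAA at 23 → 24 nt; AUG at 14, stop UAA at 23 → 12 nt; AUG at 17, stop UAA at 23 → 9 nt.
Frame 3: UGA CAA AUG UCA UGA UGA CCU AAU GCA AGA GUA AUG UAC CAC AUG UGA AAG CAU UCC GCG — AUG at 9, stop UGA at 15 → 9 nt; AUG at 36, stop UGA at 48 → 15 nt; AUG at 45, stop UGA at 48 → 6 nt.
Longest: frame 2, positions 2–25, 24 nt = 8 codons = 7 aa. → 24 nucleotides.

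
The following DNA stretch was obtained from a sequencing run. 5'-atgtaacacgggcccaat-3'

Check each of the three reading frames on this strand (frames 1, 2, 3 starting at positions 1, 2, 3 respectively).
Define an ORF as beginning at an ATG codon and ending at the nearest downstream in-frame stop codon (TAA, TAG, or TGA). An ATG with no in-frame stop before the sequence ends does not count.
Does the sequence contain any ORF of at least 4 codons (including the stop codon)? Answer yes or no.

no

Frame 1: ATG TAA CAC GGG CCC AAT — ATG at 1, stop TAA at 4 → 6 nt.
Frame 2: TGT AAC ACG GGC CCA — no ATG→stop ORF.
Frame 3: GTA ACA CGG GCC CAA — no ATG→stop ORF.
Largest ORF found is 2 codons < 4, so no.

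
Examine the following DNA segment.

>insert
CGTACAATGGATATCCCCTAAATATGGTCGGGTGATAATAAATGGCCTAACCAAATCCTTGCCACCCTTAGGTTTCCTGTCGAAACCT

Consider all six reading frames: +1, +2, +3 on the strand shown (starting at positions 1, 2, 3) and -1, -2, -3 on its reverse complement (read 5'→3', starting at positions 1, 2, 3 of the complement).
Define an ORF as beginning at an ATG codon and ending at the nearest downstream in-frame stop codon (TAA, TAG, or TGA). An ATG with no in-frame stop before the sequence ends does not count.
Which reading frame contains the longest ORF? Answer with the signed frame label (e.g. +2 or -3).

+1

Reverse complement (5'→3'): AGGTTTCGACAGGAAACCTAAGGGTGGCAAGGATTTGGTTAGGCCATTTATTATCACCCGACCATATTTAGGGGATATCCATTGTACG
Frame +1: CGT ACA ATG GAT ATC CCC TAA ATA TGG TCG GGT GAT AAT AAA TGG CCT AAC CAA ATC CTT GCC ACC CTT AGG TTT CCT GTC GAA ACC — ATG at 7, stop TAA at 19 → 15 nt.
Frame +2: GTA CAA TGG ATA TCC CCT AAA TAT GGT CGG GTG ATA ATA AAT GGC CTA ACC AAA TCC TTG CCA CCC TTA GGT TTC CTG TCG AAA CCT — no ATG→stop ORF.
Frame +3: TAC AAT GGA TAT CCC CTA AAT ATG GTC GGG TGA TAA TAA ATG GCC TAA CCA AAT CCT TGC CAC CCT TAG GTT TCC TGT CGA AAC — ATG at 24, stop TGA at 33 → 12 nt; ATG at 42, stop TAA at 48 → 9 nt.
Frame -1: AGG TTT CGA CAG GAA ACC TAA GGG TGG CAA GGA TTT GGT TAG GCC ATT TAT TAT CAC CCG ACC ATA TTT AGG GGA TAT CCA TTG TAC — no ATG→stop ORF.
Frame -2: GGT TTC GAC AGG AAA CCT AAG GGT GGC AAG GAT TTG GTT AGG CCA TTT ATT ATC ACC CGA CCA TAT TTA GGG GAT ATC CAT TGT ACG — no ATG→stop ORF.
Frame -3: GTT TCG ACA GGA AAC CTA AGG GTG GCA AGG ATT TGG TTA GGC CAT TTA TTA TCA CCC GAC CAT ATT TAG GGG ATA TCC ATT GTA — no ATG→stop ORF.
Longest ORF is 15 nt in frame +1 (positions 7–21).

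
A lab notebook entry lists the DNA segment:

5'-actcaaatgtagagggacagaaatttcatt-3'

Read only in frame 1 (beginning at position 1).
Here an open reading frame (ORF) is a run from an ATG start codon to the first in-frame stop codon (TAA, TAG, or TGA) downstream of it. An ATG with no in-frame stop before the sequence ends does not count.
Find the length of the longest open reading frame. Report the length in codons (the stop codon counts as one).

2

Frame 1: ACT CAA ATG TAG AGG GAC AGA AAT TTC ATT — ATG at 7, stop TAG at 10 → 6 nt.
Longest: frame 1, positions 7–12, 6 nt = 2 codons = 1 aa. → 2 codons.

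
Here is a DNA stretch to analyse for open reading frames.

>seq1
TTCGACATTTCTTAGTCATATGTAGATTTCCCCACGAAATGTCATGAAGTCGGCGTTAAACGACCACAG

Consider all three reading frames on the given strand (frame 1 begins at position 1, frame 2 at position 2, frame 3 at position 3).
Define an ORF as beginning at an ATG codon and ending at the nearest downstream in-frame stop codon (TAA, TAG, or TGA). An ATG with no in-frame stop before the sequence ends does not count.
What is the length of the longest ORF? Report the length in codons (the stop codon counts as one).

Frame 1: TTC GAC ATT TCT TAG TCA TAT GTA GAT TTC CCC ACG AAA TGT CAT GAA GTC GGC GTT AAA CGA CCA CAG — no ATG→stop ORF.
Frame 2: TCG ACA TTT CTT AGT CAT ATG TAG ATT TCC CCA CGA AAT GTC ATG AAG TCG GCG TTA AAC GAC CAC — ATG at 20, stop TAG at 23 → 6 nt.
Frame 3: CGA CAT TTC TTA GTC ATA TGT AGA TTT CCC CAC GAA ATG TCA TGA AGT CGG CGT TAA ACG ACC ACA — ATG at 39, stop TGA at 45 → 9 nt.
Longest: frame 3, positions 39–47, 9 nt = 3 codons = 2 aa. → 3 codons.

3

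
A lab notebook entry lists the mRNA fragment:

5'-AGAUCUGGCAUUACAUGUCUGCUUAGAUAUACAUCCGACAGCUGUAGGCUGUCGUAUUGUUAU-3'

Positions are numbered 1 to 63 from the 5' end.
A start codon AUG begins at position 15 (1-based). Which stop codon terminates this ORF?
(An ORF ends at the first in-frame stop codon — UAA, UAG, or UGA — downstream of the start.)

Codons from position 15: AUG (15–17), UCU (18–20), GCU (21–23), UAG (24–26).
The first in-frame stop codon is UAG.

UAG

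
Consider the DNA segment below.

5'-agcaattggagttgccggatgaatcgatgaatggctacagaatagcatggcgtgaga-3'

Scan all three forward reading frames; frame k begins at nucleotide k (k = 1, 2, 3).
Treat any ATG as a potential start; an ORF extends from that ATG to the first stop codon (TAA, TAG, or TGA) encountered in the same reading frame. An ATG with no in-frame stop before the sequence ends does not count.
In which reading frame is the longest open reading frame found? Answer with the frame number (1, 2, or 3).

1

Frame 1: AGC AAT TGG AGT TGC CGG ATG AAT CGA TGA ATG GCT ACA GAA TAG CAT GGC GTG AGA — ATG at 19, stop TGA at 28 → 12 nt; ATG at 31, stop TAG at 43 → 15 nt.
Frame 2: GCA ATT GGA GTT GCC GGA TGA ATC GAT GAA TGG CTA CAG AAT AGC ATG GCG TGA — ATG at 47, stop TGA at 53 → 9 nt.
Frame 3: CAA TTG GAG TTG CCG GAT GAA TCG ATG AAT GGC TAC AGA ATA GCA TGG CGT GAG — no ATG→stop ORF.
Longest ORF is 15 nt in frame 1 (positions 31–45).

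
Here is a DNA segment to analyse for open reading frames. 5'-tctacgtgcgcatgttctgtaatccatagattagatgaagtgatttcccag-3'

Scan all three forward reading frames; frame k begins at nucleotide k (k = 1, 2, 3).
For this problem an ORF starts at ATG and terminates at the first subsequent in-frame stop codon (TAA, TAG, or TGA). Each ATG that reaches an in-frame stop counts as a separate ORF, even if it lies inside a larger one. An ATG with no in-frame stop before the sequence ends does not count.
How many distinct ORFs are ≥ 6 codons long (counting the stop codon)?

1

Frame 1: TCT ACG TGC GCA TGT TCT GTA ATC CAT AGA TTA GAT GAA GTG ATT TCC CAG — no ATG→stop ORF.
Frame 2: CTA CGT GCG CAT GTT CTG TAA TCC ATA GAT TAG ATG AAG TGA TTT CCC — ATG at 35, stop TGA at 41 → 9 nt.
Frame 3: TAC GTG CGC ATG TTC TGT AAT CCA TAG ATT AGA TGA AGT GAT TTC CCA — ATG at 12, stop TAG at 27 → 18 nt.
ORFs ≥ 6 codons: frame 3 12–29 (6 codons). Count = 1.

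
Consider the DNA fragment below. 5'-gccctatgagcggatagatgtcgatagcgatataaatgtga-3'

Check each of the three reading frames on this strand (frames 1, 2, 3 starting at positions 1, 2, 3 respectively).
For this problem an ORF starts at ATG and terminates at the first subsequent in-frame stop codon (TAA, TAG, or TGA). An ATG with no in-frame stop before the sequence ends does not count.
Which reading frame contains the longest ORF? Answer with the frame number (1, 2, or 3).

Frame 1: GCC CTA TGA GCG GAT AGA TGT CGA TAG CGA TAT AAA TGT — no ATG→stop ORF.
Frame 2: CCC TAT GAG CGG ATA GAT GTC GAT AGC GAT ATA AAT GTG — no ATG→stop ORF.
Frame 3: CCT ATG AGC GGA TAG ATG TCG ATA GCG ATA TAA ATG TGA — ATG at 6, stop TAG at 15 → 12 nt; ATG at 18, stop TAA at 33 → 18 nt; ATG at 36, stop TGA at 39 → 6 nt.
Longest ORF is 18 nt in frame 3 (positions 18–35).

3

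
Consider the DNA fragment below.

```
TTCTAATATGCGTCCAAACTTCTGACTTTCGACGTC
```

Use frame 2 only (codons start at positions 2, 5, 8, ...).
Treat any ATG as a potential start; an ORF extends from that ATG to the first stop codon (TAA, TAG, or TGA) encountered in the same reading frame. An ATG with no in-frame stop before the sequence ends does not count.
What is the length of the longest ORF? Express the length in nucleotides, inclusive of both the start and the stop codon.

Frame 2: TCT AAT ATG CGT CCA AAC TTC TGA CTT TCG ACG — ATG at 8, stop TGA at 23 → 18 nt.
Longest: frame 2, positions 8–25, 18 nt = 6 codons = 5 aa. → 18 nucleotides.

18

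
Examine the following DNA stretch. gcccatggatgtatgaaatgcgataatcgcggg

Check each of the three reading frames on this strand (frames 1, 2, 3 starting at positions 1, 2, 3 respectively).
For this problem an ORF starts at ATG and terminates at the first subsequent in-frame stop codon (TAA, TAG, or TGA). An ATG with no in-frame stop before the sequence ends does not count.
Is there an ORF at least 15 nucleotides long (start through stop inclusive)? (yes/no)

Frame 1: GCC CAT GGA TGT ATG AAA TGC GAT AAT CGC GGG — no ATG→stop ORF.
Frame 2: CCC ATG GAT GTA TGA AAT GCG ATA ATC GCG — ATG at 5, stop TGA at 14 → 12 nt.
Frame 3: CCA TGG ATG TAT GAA ATG CGA TAA TCG CGG — ATG at 9, stop TAA at 24 → 18 nt; ATG at 18, stop TAA at 24 → 9 nt.
Frame 3 has an ORF of 18 nucleotides (positions 9–26) ≥ 15, so yes.

yes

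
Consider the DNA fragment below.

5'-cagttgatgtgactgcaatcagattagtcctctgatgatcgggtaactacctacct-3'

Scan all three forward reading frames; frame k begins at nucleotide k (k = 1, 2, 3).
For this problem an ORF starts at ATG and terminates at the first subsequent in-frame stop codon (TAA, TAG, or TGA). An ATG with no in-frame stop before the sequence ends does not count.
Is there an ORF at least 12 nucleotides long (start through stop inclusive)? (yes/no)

yes

Frame 1: CAG TTG ATG TGA CTG CAA TCA GAT TAG TCC TCT GAT GAT CGG GTA ACT ACC TAC — ATG at 7, stop TGA at 10 → 6 nt.
Frame 2: AGT TGA TGT GAC TGC AAT CAG ATT AGT CCT CTG ATG ATC GGG TAA CTA CCT ACC — ATG at 35, stop TAA at 44 → 12 nt.
Frame 3: GTT GAT GTG ACT GCA ATC AGA TTA GTC CTC TGA TGA TCG GGT AAC TAC CTA CCT — no ATG→stop ORF.
Frame 2 has an ORF of 12 nucleotides (positions 35–46) ≥ 12, so yes.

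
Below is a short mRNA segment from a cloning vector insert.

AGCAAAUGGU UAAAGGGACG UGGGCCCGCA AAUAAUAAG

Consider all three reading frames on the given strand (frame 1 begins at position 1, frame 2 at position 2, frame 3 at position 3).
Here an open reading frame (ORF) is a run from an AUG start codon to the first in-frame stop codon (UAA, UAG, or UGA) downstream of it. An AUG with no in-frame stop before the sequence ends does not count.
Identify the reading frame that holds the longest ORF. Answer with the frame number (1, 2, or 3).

Frame 1: AGC AAA UGG UUA AAG GGA CGU GGG CCC GCA AAU AAU AAG — no AUG→stop ORF.
Frame 2: GCA AAU GGU UAA AGG GAC GUG GGC CCG CAA AUA AUA — no AUG→stop ORF.
Frame 3: CAA AUG GUU AAA GGG ACG UGG GCC CGC AAA UAA UAA — AUG at 6, stop UAA at 33 → 30 nt.
Longest ORF is 30 nt in frame 3 (positions 6–35).

3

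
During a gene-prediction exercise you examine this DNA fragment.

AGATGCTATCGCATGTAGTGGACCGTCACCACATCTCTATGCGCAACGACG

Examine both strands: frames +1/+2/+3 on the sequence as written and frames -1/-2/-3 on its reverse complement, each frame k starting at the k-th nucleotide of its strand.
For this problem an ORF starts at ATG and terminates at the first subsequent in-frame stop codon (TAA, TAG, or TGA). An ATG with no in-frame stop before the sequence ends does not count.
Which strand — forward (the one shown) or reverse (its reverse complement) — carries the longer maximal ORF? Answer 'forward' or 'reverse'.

Reverse complement (5'→3'): CGTCGTTGCGCATAGAGATGTGGTGACGGTCCACTACATGCGATAGCATCT
Frame +1: AGA TGC TAT CGC ATG TAG TGG ACC GTC ACC ACA TCT CTA TGC GCA ACG ACG — ATG at 13, stop TAG at 16 → 6 nt.
Frame +2: GAT GCT ATC GCA TGT AGT GGA CCG TCA CCA CAT CTC TAT GCG CAA CGA — no ATG→stop ORF.
Frame +3: ATG CTA TCG CAT GTA GTG GAC CGT CAC CAC ATC TCT ATG CGC AAC GAC — no ATG→stop ORF.
Frame -1: CGT CGT TGC GCA TAG AGA TGT GGT GAC GGT CCA CTA CAT GCG ATA GCA TCT — no ATG→stop ORF.
Frame -2: GTC GTT GCG CAT AGA GAT GTG GTG ACG GTC CAC TAC ATG CGA TAG CAT — ATG at 38, stop TAG at 44 → 9 nt.
Frame -3: TCG TTG CGC ATA GAG ATG TGG TGA CGG TCC ACT ACA TGC GAT AGC ATC — ATG at 18, stop TGA at 24 → 9 nt.
Forward-strand max 6 nt; reverse-strand max 9 nt. The reverse strand has the longer ORF.

reverse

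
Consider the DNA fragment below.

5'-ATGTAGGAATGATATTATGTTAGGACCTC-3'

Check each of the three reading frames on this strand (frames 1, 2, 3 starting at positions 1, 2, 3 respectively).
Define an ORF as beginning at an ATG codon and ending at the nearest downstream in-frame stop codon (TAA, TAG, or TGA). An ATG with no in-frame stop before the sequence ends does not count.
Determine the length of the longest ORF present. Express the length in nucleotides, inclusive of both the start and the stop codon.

Frame 1: ATG TAG GAA TGA TAT TAT GTT AGG ACC — ATG at 1, stop TAG at 4 → 6 nt.
Frame 2: TGT AGG AAT GAT ATT ATG TTA GGA CCT — no ATG→stop ORF.
Frame 3: GTA GGA ATG ATA TTA TGT TAG GAC CTC — ATG at 9, stop TAG at 21 → 15 nt.
Longest: frame 3, positions 9–23, 15 nt = 5 codons = 4 aa. → 15 nucleotides.

15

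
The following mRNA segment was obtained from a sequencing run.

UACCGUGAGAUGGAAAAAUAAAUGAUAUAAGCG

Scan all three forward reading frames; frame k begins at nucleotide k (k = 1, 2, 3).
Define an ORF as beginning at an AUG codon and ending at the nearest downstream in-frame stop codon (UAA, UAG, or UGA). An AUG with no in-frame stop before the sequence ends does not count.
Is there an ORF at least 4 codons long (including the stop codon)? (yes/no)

yes

Frame 1: UAC CGU GAG AUG GAA AAA UAA AUG AUA UAA GCG — AUG at 10, stop UAA at 19 → 12 nt; AUG at 22, stop UAA at 28 → 9 nt.
Frame 2: ACC GUG AGA UGG AAA AAU AAA UGA UAU AAG — no AUG→stop ORF.
Frame 3: CCG UGA GAU GGA AAA AUA AAU GAU AUA AGC — no AUG→stop ORF.
Frame 1 has an ORF of 4 codons (positions 10–21) ≥ 4, so yes.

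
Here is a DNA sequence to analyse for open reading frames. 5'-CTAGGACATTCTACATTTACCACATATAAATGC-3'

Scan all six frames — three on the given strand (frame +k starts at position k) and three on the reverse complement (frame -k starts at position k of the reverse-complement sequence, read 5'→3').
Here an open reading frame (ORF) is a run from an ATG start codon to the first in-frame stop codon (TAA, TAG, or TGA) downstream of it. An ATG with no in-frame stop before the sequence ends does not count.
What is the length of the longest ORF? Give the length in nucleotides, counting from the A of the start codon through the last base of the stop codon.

Reverse complement (5'→3'): GCATTTATATGTGGTAAATGTAGAATGTCCTAG
Frame +1: CTA GGA CAT TCT ACA TTT ACC ACA TAT AAA TGC — no ATG→stop ORF.
Frame +2: TAG GAC ATT CTA CAT TTA CCA CAT ATA AAT — no ATG→stop ORF.
Frame +3: AGG ACA TTC TAC ATT TAC CAC ATA TAA ATG — no ATG→stop ORF.
Frame -1: GCA TTT ATA TGT GGT AAA TGT AGA ATG TCC TAG — ATG at 25, stop TAG at 31 → 9 nt.
Frame -2: CAT TTA TAT GTG GTA AAT GTA GAA TGT CCT — no ATG→stop ORF.
Frame -3: ATT TAT ATG TGG TAA ATG TAG AAT GTC CTA — ATG at 9, stop TAA at 15 → 9 nt; ATG at 18, stop TAG at 21 → 6 nt.
Longest: frame -1, positions 25–33, 9 nt = 3 codons = 2 aa. → 9 nucleotides.

9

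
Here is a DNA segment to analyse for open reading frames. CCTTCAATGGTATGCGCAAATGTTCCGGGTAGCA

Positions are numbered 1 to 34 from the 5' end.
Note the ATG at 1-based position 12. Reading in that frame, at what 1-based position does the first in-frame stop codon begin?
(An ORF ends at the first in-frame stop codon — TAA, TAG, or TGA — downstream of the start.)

Codons from position 12: ATG (12–14), CGC (15–17), AAA (18–20), TGT (21–23), TCC (24–26), GGG (27–29), TAG (30–32).
TAG is a stop codon; it begins at position 30.

30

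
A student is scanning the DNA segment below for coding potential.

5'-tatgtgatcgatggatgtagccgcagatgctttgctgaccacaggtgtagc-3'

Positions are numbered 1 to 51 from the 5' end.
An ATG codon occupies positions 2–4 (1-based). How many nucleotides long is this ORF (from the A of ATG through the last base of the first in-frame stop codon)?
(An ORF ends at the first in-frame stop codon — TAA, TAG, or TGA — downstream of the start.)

Codons from position 2: ATG (2–4), TGA (5–7).
TGA is the first in-frame stop; ORF spans 2–7, 6 nucleotides.

6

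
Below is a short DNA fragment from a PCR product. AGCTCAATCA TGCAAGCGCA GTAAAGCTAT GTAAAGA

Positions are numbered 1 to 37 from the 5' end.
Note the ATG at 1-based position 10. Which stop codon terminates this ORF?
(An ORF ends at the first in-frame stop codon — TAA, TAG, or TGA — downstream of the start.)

Codons from position 10: ATG (10–12), CAA (13–15), GCG (16–18), CAG (19–21), TAA (22–24).
The first in-frame stop codon is TAA.

TAA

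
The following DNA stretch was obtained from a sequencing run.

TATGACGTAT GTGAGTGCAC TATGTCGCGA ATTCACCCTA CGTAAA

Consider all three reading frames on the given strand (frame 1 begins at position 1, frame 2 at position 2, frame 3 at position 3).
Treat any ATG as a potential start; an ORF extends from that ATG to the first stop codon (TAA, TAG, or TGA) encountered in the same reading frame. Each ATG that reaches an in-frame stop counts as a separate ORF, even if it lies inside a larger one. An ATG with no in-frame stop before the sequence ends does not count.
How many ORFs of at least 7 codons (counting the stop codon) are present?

Frame 1: TAT GAC GTA TGT GAG TGC ACT ATG TCG CGA ATT CAC CCT ACG TAA — ATG at 22, stop TAA at 43 → 24 nt.
Frame 2: ATG ACG TAT GTG AGT GCA CTA TGT CGC GAA TTC ACC CTA CGT AAA — no ATG→stop ORF.
Frame 3: TGA CGT ATG TGA GTG CAC TAT GTC GCG AAT TCA CCC TAC GTA — ATG at 9, stop TGA at 12 → 6 nt.
ORFs ≥ 7 codons: frame 1 22–45 (8 codons). Count = 1.

1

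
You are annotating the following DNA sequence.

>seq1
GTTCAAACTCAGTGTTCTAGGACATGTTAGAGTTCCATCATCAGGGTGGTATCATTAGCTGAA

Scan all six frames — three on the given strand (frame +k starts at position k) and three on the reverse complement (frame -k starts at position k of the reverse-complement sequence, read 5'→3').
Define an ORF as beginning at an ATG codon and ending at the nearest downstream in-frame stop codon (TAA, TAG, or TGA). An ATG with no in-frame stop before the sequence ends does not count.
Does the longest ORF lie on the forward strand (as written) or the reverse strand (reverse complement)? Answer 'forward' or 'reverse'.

forward

Reverse complement (5'→3'): TTCAGCTAATGATACCACCCTGATGATGGAACTCTAACATGTCCTAGAACACTGAGTTTGAAC
Frame +1: GTT CAA ACT CAG TGT TCT AGG ACA TGT TAG AGT TCC ATC ATC AGG GTG GTA TCA TTA GCT GAA — no ATG→stop ORF.
Frame +2: TTC AAA CTC AGT GTT CTA GGA CAT GTT AGA GTT CCA TCA TCA GGG TGG TAT CAT TAG CTG — no ATG→stop ORF.
Frame +3: TCA AAC TCA GTG TTC TAG GAC ATG TTA GAG TTC CAT CAT CAG GGT GGT ATC ATT AGC TGA — ATG at 24, stop TGA at 60 → 39 nt.
Frame -1: TTC AGC TAA TGA TAC CAC CCT GAT GAT GGA ACT CTA ACA TGT CCT AGA ACA CTG AGT TTG AAC — no ATG→stop ORF.
Frame -2: TCA GCT AAT GAT ACC ACC CTG ATG ATG GAA CTC TAA CAT GTC CTA GAA CAC TGA GTT TGA — ATG at 23, stop TAA at 35 → 15 nt; ATG at 26, stop TAA at 35 → 12 nt.
Frame -3: CAG CTA ATG ATA CCA CCC TGA TGA TGG AAC TCT AAC ATG TCC TAG AAC ACT GAG TTT GAA — ATG at 9, stop TGA at 21 → 15 nt; ATG at 39, stop TAG at 45 → 9 nt.
Forward-strand max 39 nt; reverse-strand max 15 nt. The forward strand has the longer ORF.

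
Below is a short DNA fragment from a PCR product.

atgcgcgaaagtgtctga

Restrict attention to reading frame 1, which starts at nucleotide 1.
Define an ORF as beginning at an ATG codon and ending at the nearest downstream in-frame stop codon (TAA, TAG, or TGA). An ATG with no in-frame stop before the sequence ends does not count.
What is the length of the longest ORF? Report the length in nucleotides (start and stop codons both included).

Frame 1: ATG CGC GAA AGT GTC TGA — ATG at 1, stop TGA at 16 → 18 nt.
Longest: frame 1, positions 1–18, 18 nt = 6 codons = 5 aa. → 18 nucleotides.

18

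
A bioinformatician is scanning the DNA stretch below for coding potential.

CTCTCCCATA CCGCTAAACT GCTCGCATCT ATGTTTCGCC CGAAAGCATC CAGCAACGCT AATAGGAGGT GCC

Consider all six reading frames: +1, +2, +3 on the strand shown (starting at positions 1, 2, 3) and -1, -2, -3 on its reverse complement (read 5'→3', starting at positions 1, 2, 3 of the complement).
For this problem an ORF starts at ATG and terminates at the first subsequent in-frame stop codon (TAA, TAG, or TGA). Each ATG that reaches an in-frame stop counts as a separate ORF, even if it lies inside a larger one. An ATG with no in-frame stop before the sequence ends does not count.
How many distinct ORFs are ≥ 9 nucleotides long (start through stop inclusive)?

Reverse complement (5'→3'): GGCACCTCCTATTAGCGTTGCTGGATGCTTTCGGGCGAAACATAGATGCGAGCAGTTTAGCGGTATGGGAGAG
Frame +1: CTC TCC CAT ACC GCT AAA CTG CTC GCA TCT ATG TTT CGC CCG AAA GCA TCC AGC AAC GCT AAT AGG AGG TGC — no ATG→stop ORF.
Frame +2: TCT CCC ATA CCG CTA AAC TGC TCG CAT CTA TGT TTC GCC CGA AAG CAT CCA GCA ACG CTA ATA GGA GGT GCC — no ATG→stop ORF.
Frame +3: CTC CCA TAC CGC TAA ACT GCT CGC ATC TAT GTT TCG CCC GAA AGC ATC CAG CAA CGC TAA TAG GAG GTG — no ATG→stop ORF.
Frame -1: GGC ACC TCC TAT TAG CGT TGC TGG ATG CTT TCG GGC GAA ACA TAG ATG CGA GCA GTT TAG CGG TAT GGG AGA — ATG at 25, stop TAG at 43 → 21 nt; ATG at 46, stop TAG at 58 → 15 nt.
Frame -2: GCA CCT CCT ATT AGC GTT GCT GGA TGC TTT CGG GCG AAA CAT AGA TGC GAG CAG TTT AGC GGT ATG GGA GAG — no ATG→stop ORF.
Frame -3: CAC CTC CTA TTA GCG TTG CTG GAT GCT TTC GGG CGA AAC ATA GAT GCG AGC AGT TTA GCG GTA TGG GAG — no ATG→stop ORF.
ORFs ≥ 9 nucleotides: frame -1 25–45 (21 nucleotides), frame -1 46–60 (15 nucleotides). Count = 2.

2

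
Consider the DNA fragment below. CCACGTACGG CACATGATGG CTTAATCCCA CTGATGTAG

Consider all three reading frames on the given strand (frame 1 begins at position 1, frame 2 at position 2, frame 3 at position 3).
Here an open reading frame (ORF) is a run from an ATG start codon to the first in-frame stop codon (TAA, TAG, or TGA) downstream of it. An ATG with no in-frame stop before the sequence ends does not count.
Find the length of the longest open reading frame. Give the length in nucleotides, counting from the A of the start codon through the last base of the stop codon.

12

Frame 1: CCA CGT ACG GCA CAT GAT GGC TTA ATC CCA CTG ATG TAG — ATG at 34, stop TAG at 37 → 6 nt.
Frame 2: CAC GTA CGG CAC ATG ATG GCT TAA TCC CAC TGA TGT — ATG at 14, stop TAA at 23 → 12 nt; ATG at 17, stop TAA at 23 → 9 nt.
Frame 3: ACG TAC GGC ACA TGA TGG CTT AAT CCC ACT GAT GTA — no ATG→stop ORF.
Longest: frame 2, positions 14–25, 12 nt = 4 codons = 3 aa. → 12 nucleotides.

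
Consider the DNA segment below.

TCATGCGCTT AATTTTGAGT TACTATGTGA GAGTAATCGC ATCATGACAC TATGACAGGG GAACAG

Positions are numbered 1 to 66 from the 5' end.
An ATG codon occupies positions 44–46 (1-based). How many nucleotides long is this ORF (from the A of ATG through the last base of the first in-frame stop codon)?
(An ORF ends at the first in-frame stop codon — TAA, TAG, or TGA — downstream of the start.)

Codons from position 44: ATG (44–46), ACA (47–49), CTA (50–52), TGA (53–55).
TGA is the first in-frame stop; ORF spans 44–55, 12 nucleotides.

12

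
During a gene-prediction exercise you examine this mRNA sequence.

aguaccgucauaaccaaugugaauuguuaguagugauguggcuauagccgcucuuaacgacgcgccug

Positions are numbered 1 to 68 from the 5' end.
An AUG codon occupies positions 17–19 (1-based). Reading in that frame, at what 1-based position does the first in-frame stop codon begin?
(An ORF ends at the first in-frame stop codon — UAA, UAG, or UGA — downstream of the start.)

Codons from position 17: AUG (17–19), UGA (20–22).
UGA is a stop codon; it begins at position 20.

20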